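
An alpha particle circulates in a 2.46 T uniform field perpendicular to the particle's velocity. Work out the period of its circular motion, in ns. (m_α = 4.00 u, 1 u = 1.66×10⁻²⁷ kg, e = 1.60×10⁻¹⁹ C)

The cyclotron period is independent of speed: T = 2πm/(qB).
T = 2π(6.64×10^-27) / [(2×1.60×10^-19)(2.46)] = 5.30×10^-8 s.

T ≈ 53.0 ns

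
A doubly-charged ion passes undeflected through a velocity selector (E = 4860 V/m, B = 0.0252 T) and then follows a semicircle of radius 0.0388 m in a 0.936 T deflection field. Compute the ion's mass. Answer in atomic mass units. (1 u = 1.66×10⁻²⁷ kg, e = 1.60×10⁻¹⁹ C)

m ≈ 36.3 u

v = E/B₁ = 1.93×10^5 m/s.
From r = mv/(qB₂), m = qB₂r/v = (2×1.60×10^-19)(0.936)(0.0388) / (1.93×10^5) = 6.03×10^-26 kg.
In atomic mass units: m = 6.03×10^-26 / 1.66×10^-27 = 36.3 u.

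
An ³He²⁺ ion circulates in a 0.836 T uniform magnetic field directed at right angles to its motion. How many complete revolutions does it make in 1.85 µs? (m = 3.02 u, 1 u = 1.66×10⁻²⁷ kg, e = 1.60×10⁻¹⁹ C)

T = 2πm/(qB) = 2π(5.0132×10^-27) / [(2×1.60×10^-19)(0.836)] = 1.1774×10^-7 s.
N = t/T = 1.85×10^-6 / 1.1774×10^-7 ≈ 15.71, so 15 complete revolutions.

N = 15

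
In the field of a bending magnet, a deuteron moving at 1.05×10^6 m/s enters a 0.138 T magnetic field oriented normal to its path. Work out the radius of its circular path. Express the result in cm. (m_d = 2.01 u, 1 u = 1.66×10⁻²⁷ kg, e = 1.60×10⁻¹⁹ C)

r ≈ 15.9 cm

The magnetic force provides the centripetal force: qvB = mv²/r, so r = mv/(qB).
r = (3.34×10^-27 kg)(1.05×10^6 m/s) / [(1×1.60×10^-19 C)(0.138 T)] = 0.159 m.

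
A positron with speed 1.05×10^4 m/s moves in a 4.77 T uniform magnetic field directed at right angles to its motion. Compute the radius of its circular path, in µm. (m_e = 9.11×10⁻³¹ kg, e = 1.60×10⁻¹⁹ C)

The magnetic force provides the centripetal force: qvB = mv²/r, so r = mv/(qB).
r = (9.11×10^-31 kg)(1.05×10^4 m/s) / [(1×1.60×10^-19 C)(4.77 T)] = 1.25×10^-8 m.

r ≈ 0.0125 µm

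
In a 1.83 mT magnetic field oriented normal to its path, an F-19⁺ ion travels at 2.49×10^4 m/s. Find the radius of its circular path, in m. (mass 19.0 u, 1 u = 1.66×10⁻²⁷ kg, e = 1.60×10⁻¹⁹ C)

r ≈ 2.68 m

The magnetic force provides the centripetal force: qvB = mv²/r, so r = mv/(qB).
r = (3.15×10^-26 kg)(2.49×10^4 m/s) / [(1×1.60×10^-19 C)(1.83×10^-3 T)] = 2.68 m.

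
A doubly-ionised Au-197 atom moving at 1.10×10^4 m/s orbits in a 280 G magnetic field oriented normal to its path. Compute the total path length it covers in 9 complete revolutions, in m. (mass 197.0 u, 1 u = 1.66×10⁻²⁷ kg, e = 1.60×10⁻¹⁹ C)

r = mv/(qB) = 0.401 m, so one revolution covers 2πr = 2.52 m.
In 9 revolutions: L = 9·2πr = 22.7 m.

L ≈ 22.7 m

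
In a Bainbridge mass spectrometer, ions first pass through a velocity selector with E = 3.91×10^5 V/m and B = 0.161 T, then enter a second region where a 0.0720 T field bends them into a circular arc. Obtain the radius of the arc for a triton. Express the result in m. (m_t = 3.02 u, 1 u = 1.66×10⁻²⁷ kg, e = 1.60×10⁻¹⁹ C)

The selector passes v = E/B = 3.91×10^5/0.161 = 2.43×10^6 m/s.
In the deflection region, r = mv/(qB₂) = (5.01×10^-27)(2.43×10^6) / [(1×1.60×10^-19)(0.0720)] = 1.06 m.

r ≈ 1.06 m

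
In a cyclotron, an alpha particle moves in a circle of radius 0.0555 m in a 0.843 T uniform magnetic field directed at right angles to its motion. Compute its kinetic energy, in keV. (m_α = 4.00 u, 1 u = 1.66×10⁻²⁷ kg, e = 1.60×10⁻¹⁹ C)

v = qBr/m = (2×1.60×10^-19)(0.843)(0.0555) / (6.64×10^-27) = 2.25×10^6 m/s.
K = ½mv² = 0.5·(6.64×10^-27)·(2.25×10^6)² = 1.69×10^-14 J = 105 keV.

K ≈ 105 keV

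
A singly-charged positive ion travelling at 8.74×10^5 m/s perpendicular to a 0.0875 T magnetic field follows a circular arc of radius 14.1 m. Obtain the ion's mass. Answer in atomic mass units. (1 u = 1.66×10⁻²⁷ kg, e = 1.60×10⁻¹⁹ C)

qvB = mv²/r ⇒ m = qBr/v.
m = (1×1.60×10^-19)(0.0875)(14.1) / (8.74×10^5) = 2.26×10^-25 kg = 136 u.

m ≈ 136 u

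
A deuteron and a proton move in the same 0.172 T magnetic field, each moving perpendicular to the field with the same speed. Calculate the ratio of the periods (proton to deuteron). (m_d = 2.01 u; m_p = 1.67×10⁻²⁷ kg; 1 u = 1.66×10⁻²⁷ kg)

ratio ≈ 0.501

T = 2πm/(qB) is independent of speed, so T₂/T₁ = (m₂/q₂)/(m₁/q₁).
T_{proton}/T_{deuteron} = (1.67×10^-27/1e) / (3.34×10^-27/1e) = 0.501.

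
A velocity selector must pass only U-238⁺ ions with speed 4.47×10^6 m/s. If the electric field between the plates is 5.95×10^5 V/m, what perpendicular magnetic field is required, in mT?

B ≈ 133 mT

qE = qvB ⇒ B = E/v = (5.95×10^5) / (4.47×10^6) = 0.133 T.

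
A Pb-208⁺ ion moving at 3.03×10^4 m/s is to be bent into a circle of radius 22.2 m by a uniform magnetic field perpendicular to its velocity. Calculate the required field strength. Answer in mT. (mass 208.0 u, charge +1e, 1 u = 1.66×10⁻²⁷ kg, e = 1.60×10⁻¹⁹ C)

B ≈ 2.95 mT

qvB = mv²/r gives B = mv/(qr).
B = (3.45×10^-25)(3.03×10^4) / [(1×1.60×10^-19)(22.2)] = 2.95×10^-3 T.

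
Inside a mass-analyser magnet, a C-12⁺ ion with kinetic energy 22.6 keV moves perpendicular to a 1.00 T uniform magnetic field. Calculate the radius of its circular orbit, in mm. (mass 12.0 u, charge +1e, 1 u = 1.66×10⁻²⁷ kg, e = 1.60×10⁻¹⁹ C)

Convert the energy: K = 22.6 keV = 3.62×10^-15 J.
v = √(2K/m) = √(2·3.62×10^-15/1.99×10^-26) = 6.03×10^5 m/s.
r = mv/(qB) = (1.99×10^-26)(6.03×10^5) / [(1×1.60×10^-19)(1.00)] = 0.0750 m.

r ≈ 75.0 mm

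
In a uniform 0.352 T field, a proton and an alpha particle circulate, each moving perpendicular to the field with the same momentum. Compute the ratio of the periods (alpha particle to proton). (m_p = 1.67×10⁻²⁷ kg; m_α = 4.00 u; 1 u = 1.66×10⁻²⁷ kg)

ratio ≈ 1.99

T = 2πm/(qB) is independent of speed, so T₂/T₁ = (m₂/q₂)/(m₁/q₁).
T_{alpha particle}/T_{proton} = (6.64×10^-27/2e) / (1.67×10^-27/1e) = 1.99.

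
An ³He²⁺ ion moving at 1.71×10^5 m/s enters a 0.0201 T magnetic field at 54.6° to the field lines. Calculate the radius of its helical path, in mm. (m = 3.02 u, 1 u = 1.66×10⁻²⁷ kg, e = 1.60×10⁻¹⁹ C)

r ≈ 109 mm

Only the perpendicular component v⊥ = v sin54.6° = 1.39×10^5 m/s is bent by the field.
r = m v⊥ /(qB) = (5.01×10^-27)(1.39×10^5) / [(2×1.60×10^-19)(0.0201)] = 0.109 m.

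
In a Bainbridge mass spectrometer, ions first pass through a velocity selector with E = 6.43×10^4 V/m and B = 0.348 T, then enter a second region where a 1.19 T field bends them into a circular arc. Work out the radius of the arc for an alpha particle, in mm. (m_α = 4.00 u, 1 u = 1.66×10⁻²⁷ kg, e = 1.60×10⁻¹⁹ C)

r ≈ 3.22 mm

The selector passes v = E/B = 6.43×10^4/0.348 = 1.85×10^5 m/s.
In the deflection region, r = mv/(qB₂) = (6.64×10^-27)(1.85×10^5) / [(2×1.60×10^-19)(1.19)] = 3.22×10^-3 m.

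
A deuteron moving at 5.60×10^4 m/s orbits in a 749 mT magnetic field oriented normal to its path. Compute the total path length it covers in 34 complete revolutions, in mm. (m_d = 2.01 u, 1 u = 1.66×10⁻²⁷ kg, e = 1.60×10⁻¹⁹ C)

r = mv/(qB) = 1.56×10^-3 m, so one revolution covers 2πr = 9.80×10^-3 m.
In 34 revolutions: L = 34·2πr = 0.333 m.

L ≈ 333 mm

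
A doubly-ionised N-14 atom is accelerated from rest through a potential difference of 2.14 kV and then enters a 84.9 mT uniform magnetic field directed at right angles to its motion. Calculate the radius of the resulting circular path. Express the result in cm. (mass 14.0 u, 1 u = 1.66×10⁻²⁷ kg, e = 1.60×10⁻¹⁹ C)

The kinetic energy gained is K = qV = (2×1.60×10^-19)(2140) = 6.85×10^-16 J.
v = √(2K/m) = 2.43×10^5 m/s.
r = mv/(qB) = (2.32×10^-26)(2.43×10^5) / [(2×1.60×10^-19)(0.0849)] = 0.208 m.

r ≈ 20.8 cm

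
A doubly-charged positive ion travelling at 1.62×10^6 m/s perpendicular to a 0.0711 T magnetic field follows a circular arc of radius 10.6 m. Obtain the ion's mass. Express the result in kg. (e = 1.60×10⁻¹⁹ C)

m ≈ 1.49×10^-25 kg

qvB = mv²/r ⇒ m = qBr/v.
m = (2×1.60×10^-19)(0.0711)(10.6) / (1.62×10^6) = 1.49×10^-25 kg.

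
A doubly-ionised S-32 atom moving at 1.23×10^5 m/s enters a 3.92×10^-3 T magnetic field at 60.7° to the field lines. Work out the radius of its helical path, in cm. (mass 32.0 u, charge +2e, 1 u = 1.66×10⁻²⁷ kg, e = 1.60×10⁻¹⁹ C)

Only the perpendicular component v⊥ = v sin60.7° = 1.07×10^5 m/s is bent by the field.
r = m v⊥ /(qB) = (5.31×10^-26)(1.07×10^5) / [(2×1.60×10^-19)(3.92×10^-3)] = 4.54 m.

r ≈ 454 cm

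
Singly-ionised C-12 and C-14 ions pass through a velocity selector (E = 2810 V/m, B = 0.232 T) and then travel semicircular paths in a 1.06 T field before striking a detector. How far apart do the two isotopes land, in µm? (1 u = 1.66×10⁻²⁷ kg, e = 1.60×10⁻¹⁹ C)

Δd ≈ 474 µm

Both emerge at v = E/B₁ = 1.21×10^4 m/s.
r = mv/(qB₂), so r₁ = 1.423×10^-3 m and r₂ = 1.660×10^-3 m, giving Δr = 2.37×10^-4 m.
After a semicircle each ion lands a diameter 2r from the entry slit, so the separation is 2Δr = 4.74×10^-4 m.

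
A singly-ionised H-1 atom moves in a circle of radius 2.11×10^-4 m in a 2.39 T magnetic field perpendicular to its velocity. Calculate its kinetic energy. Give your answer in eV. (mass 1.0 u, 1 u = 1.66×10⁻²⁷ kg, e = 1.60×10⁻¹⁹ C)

K ≈ 12.3 eV

v = qBr/m = (1×1.60×10^-19)(2.39)(2.11×10^-4) / (1.66×10^-27) = 4.86×10^4 m/s.
K = ½mv² = 0.5·(1.66×10^-27)·(4.86×10^4)² = 1.96×10^-18 J = 12.3 eV.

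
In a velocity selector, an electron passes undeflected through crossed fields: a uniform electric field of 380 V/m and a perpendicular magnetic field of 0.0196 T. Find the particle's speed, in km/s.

For zero net force, qE = qvB, so v = E/B.
v = (380) / (0.0196) = 1.94×10^4 m/s.

v ≈ 19.4 km/s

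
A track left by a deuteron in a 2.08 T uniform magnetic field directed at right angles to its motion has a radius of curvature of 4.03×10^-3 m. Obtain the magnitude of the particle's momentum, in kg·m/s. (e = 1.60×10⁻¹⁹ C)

p ≈ 1.34×10^-21 kg·m/s

Since qvB = mv²/r, the momentum p = mv = qBr.
p = (1×1.60×10^-19)(2.08)(4.03×10^-3) = 1.34×10^-21 kg·m/s.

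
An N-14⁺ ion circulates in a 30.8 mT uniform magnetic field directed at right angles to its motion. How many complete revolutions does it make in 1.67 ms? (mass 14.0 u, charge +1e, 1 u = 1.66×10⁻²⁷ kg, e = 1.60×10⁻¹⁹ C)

N = 56

T = 2πm/(qB) = 2π(2.324×10^-26) / [(1×1.60×10^-19)(0.0308)] = 2.9631×10^-5 s.
N = t/T = 1.67×10^-3 / 2.9631×10^-5 ≈ 56.36, so 56 complete revolutions.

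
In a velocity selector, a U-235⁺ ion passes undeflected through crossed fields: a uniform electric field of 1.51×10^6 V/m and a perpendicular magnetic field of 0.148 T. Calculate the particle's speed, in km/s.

v ≈ 10200 km/s

For zero net force, qE = qvB, so v = E/B.
v = (1.51×10^6) / (0.148) = 1.02×10^7 m/s.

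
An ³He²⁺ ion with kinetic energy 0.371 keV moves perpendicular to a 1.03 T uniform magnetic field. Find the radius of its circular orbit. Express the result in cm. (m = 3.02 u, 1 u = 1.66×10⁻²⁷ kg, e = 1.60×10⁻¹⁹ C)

r ≈ 0.234 cm

Convert the energy: K = 0.371 keV = 5.94×10^-17 J.
v = √(2K/m) = √(2·5.94×10^-17/5.01×10^-27) = 1.54×10^5 m/s.
r = mv/(qB) = (5.01×10^-27)(1.54×10^5) / [(2×1.60×10^-19)(1.03)] = 2.34×10^-3 m.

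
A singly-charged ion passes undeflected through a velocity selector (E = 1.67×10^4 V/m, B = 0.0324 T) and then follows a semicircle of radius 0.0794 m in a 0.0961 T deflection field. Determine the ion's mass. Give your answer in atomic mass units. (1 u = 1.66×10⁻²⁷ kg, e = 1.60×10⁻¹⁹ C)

v = E/B₁ = 5.15×10^5 m/s.
From r = mv/(qB₂), m = qB₂r/v = (1×1.60×10^-19)(0.0961)(0.0794) / (5.15×10^5) = 2.37×10^-27 kg.
In atomic mass units: m = 2.37×10^-27 / 1.66×10^-27 = 1.43 u.

m ≈ 1.43 u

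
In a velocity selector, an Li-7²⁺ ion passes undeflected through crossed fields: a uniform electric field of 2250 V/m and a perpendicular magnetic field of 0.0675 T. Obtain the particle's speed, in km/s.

For zero net force, qE = qvB, so v = E/B.
v = (2250) / (0.0675) = 3.33×10^4 m/s.

v ≈ 33.3 km/s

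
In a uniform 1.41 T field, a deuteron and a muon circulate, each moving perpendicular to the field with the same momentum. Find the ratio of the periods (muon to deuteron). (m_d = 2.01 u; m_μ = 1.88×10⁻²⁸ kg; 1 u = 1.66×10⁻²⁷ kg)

ratio ≈ 0.0563

T = 2πm/(qB) is independent of speed, so T₂/T₁ = (m₂/q₂)/(m₁/q₁).
T_{muon}/T_{deuteron} = (1.88×10^-28/1e) / (3.34×10^-27/1e) = 0.0563.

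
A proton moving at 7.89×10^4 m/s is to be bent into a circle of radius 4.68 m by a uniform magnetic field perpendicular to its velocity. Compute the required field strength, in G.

qvB = mv²/r gives B = mv/(qr).
B = (1.67×10^-27)(7.89×10^4) / [(1×1.60×10^-19)(4.68)] = 1.76×10^-4 T.

B ≈ 1.76 G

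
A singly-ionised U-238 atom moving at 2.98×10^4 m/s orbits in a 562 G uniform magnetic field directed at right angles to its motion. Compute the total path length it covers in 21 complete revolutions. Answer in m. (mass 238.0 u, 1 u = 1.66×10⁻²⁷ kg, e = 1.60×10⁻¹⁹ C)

L ≈ 173 m

r = mv/(qB) = 1.31 m, so one revolution covers 2πr = 8.23 m.
In 21 revolutions: L = 21·2πr = 173 m.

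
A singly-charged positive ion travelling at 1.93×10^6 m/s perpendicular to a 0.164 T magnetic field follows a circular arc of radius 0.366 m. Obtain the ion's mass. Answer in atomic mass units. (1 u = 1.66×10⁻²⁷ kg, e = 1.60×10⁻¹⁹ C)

qvB = mv²/r ⇒ m = qBr/v.
m = (1×1.60×10^-19)(0.164)(0.366) / (1.93×10^6) = 4.98×10^-27 kg = 3.00 u.

m ≈ 3.00 u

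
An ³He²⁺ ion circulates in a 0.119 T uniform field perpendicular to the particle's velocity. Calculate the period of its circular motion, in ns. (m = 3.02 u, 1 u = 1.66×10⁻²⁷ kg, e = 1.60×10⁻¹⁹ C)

The cyclotron period is independent of speed: T = 2πm/(qB).
T = 2π(5.01×10^-27) / [(2×1.60×10^-19)(0.119)] = 8.27×10^-7 s.

T ≈ 827 ns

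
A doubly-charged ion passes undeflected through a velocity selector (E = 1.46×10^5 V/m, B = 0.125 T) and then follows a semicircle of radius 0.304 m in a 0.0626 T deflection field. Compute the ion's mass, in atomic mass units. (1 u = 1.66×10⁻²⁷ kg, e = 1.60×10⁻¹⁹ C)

m ≈ 3.14 u

v = E/B₁ = 1.17×10^6 m/s.
From r = mv/(qB₂), m = qB₂r/v = (2×1.60×10^-19)(0.0626)(0.304) / (1.17×10^6) = 5.21×10^-27 kg.
In atomic mass units: m = 5.21×10^-27 / 1.66×10^-27 = 3.14 u.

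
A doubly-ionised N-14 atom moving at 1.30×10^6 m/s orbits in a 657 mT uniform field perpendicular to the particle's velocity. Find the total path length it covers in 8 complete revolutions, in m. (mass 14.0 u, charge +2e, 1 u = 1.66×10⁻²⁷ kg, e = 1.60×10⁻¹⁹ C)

L ≈ 7.22 m

r = mv/(qB) = 0.144 m, so one revolution covers 2πr = 0.903 m.
In 8 revolutions: L = 8·2πr = 7.22 m.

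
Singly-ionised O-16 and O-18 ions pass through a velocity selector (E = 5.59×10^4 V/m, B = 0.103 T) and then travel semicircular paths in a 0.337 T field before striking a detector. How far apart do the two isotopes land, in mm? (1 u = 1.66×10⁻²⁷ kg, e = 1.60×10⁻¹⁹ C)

Δd ≈ 66.8 mm

Both emerge at v = E/B₁ = 5.43×10^5 m/s.
r = mv/(qB₂), so r₁ = 0.2673 m and r₂ = 0.3007 m, giving Δr = 0.0334 m.
After a semicircle each ion lands a diameter 2r from the entry slit, so the separation is 2Δr = 0.0668 m.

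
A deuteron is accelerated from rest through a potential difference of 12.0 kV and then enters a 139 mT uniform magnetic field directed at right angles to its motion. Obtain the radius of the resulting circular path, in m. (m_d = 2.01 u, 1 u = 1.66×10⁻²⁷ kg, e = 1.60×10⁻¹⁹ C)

The kinetic energy gained is K = qV = (1×1.60×10^-19)(1.20×10^4) = 1.92×10^-15 J.
v = √(2K/m) = 1.07×10^6 m/s.
r = mv/(qB) = (3.34×10^-27)(1.07×10^6) / [(1×1.60×10^-19)(0.139)] = 0.161 m.

r ≈ 0.161 m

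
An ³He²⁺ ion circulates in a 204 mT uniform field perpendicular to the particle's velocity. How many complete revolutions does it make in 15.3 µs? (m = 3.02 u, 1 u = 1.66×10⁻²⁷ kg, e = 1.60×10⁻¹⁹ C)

N = 31

T = 2πm/(qB) = 2π(5.0132×10^-27) / [(2×1.60×10^-19)(0.204)] = 4.8252×10^-7 s.
N = t/T = 1.53×10^-5 / 4.8252×10^-7 ≈ 31.71, so 31 complete revolutions.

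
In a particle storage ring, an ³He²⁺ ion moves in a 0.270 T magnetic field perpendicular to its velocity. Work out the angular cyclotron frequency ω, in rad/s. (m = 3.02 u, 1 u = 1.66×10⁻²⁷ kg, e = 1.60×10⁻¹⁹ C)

ω ≈ 1.72×10^7 rad/s

ω = qB/m = (2×1.60×10^-19)(0.270) / (5.01×10^-27) = 1.72×10^7 rad/s.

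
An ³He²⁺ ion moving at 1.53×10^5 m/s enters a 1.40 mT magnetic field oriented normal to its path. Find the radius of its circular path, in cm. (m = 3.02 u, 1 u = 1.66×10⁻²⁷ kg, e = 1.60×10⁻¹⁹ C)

r ≈ 171 cm

The magnetic force provides the centripetal force: qvB = mv²/r, so r = mv/(qB).
r = (5.01×10^-27 kg)(1.53×10^5 m/s) / [(2×1.60×10^-19 C)(1.40×10^-3 T)] = 1.71 m.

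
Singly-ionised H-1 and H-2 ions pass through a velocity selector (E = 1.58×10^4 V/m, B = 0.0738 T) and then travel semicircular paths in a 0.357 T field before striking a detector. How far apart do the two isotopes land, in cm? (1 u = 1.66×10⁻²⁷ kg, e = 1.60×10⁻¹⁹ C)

Both emerge at v = E/B₁ = 2.14×10^5 m/s.
r = mv/(qB₂), so r₁ = 6.222×10^-3 m and r₂ = 0.01244 m, giving Δr = 6.22×10^-3 m.
After a semicircle each ion lands a diameter 2r from the entry slit, so the separation is 2Δr = 0.0124 m.

Δd ≈ 1.24 cm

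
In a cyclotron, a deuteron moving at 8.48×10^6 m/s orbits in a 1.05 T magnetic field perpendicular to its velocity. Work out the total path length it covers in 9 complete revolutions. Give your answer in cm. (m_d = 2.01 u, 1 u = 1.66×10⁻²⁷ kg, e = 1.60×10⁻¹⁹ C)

L ≈ 952 cm

r = mv/(qB) = 0.168 m, so one revolution covers 2πr = 1.06 m.
In 9 revolutions: L = 9·2πr = 9.52 m.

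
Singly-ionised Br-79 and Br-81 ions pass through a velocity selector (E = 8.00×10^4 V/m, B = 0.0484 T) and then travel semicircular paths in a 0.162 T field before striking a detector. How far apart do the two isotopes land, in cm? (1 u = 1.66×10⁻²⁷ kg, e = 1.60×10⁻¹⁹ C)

Δd ≈ 42.3 cm

Both emerge at v = E/B₁ = 1.65×10^6 m/s.
r = mv/(qB₂), so r₁ = 8.363 m and r₂ = 8.574 m, giving Δr = 0.212 m.
After a semicircle each ion lands a diameter 2r from the entry slit, so the separation is 2Δr = 0.423 m.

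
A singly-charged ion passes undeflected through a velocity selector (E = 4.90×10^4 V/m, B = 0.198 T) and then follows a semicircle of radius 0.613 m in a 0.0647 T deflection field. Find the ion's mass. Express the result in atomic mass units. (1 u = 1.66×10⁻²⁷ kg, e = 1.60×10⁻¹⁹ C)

v = E/B₁ = 2.47×10^5 m/s.
From r = mv/(qB₂), m = qB₂r/v = (1×1.60×10^-19)(0.0647)(0.613) / (2.47×10^5) = 2.56×10^-26 kg.
In atomic mass units: m = 2.56×10^-26 / 1.66×10^-27 = 15.4 u.

m ≈ 15.4 u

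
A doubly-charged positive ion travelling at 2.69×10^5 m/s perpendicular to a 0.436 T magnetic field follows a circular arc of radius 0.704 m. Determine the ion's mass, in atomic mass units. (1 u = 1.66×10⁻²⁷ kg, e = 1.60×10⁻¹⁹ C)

m ≈ 220 u

qvB = mv²/r ⇒ m = qBr/v.
m = (2×1.60×10^-19)(0.436)(0.704) / (2.69×10^5) = 3.65×10^-25 kg = 220 u.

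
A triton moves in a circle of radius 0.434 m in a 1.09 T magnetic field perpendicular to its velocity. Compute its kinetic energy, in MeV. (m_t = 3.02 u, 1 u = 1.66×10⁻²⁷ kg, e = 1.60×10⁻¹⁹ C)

K ≈ 3.57 MeV

v = qBr/m = (1×1.60×10^-19)(1.09)(0.434) / (5.01×10^-27) = 1.51×10^7 m/s.
K = ½mv² = 0.5·(5.01×10^-27)·(1.51×10^7)² = 5.71×10^-13 J = 3.57 MeV.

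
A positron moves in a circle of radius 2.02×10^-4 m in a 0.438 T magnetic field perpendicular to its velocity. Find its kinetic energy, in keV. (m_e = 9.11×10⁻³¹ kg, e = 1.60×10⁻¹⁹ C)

K ≈ 0.687 keV

v = qBr/m = (1×1.60×10^-19)(0.438)(2.02×10^-4) / (9.11×10^-31) = 1.55×10^7 m/s.
K = ½mv² = 0.5·(9.11×10^-31)·(1.55×10^7)² = 1.10×10^-16 J = 0.687 keV.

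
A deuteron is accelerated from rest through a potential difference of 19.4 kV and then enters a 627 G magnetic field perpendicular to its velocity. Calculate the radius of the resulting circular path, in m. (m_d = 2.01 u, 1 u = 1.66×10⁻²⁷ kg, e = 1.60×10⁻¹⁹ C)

r ≈ 0.454 m

The kinetic energy gained is K = qV = (1×1.60×10^-19)(1.94×10^4) = 3.10×10^-15 J.
v = √(2K/m) = 1.36×10^6 m/s.
r = mv/(qB) = (3.34×10^-27)(1.36×10^6) / [(1×1.60×10^-19)(0.0627)] = 0.454 m.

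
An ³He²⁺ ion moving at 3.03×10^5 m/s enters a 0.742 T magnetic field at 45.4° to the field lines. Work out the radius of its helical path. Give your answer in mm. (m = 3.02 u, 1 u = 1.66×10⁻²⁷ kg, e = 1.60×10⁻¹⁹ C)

r ≈ 4.56 mm

Only the perpendicular component v⊥ = v sin45.4° = 2.16×10^5 m/s is bent by the field.
r = m v⊥ /(qB) = (5.01×10^-27)(2.16×10^5) / [(2×1.60×10^-19)(0.742)] = 4.56×10^-3 m.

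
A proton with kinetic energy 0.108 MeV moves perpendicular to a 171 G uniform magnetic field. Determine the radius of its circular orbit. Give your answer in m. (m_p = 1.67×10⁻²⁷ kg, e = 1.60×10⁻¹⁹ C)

r ≈ 2.78 m

Convert the energy: K = 0.108 MeV = 1.73×10^-14 J.
v = √(2K/m) = √(2·1.73×10^-14/1.67×10^-27) = 4.55×10^6 m/s.
r = mv/(qB) = (1.67×10^-27)(4.55×10^6) / [(1×1.60×10^-19)(0.0171)] = 2.78 m.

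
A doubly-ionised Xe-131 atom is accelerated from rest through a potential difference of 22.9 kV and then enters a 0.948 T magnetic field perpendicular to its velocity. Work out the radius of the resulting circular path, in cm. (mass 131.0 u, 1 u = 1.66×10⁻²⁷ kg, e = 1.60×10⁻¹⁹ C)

The kinetic energy gained is K = qV = (2×1.60×10^-19)(2.29×10^4) = 7.33×10^-15 J.
v = √(2K/m) = 2.60×10^5 m/s.
r = mv/(qB) = (2.17×10^-25)(2.60×10^5) / [(2×1.60×10^-19)(0.948)] = 0.186 m.

r ≈ 18.6 cm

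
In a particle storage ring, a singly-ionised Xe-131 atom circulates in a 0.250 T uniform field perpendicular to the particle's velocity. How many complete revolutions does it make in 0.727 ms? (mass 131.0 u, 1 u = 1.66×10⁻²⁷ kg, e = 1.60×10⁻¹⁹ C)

T = 2πm/(qB) = 2π(2.1746×10^-25) / [(1×1.60×10^-19)(0.250)] = 3.4159×10^-5 s.
N = t/T = 7.27×10^-4 / 3.4159×10^-5 ≈ 21.28, so 21 complete revolutions.

N = 21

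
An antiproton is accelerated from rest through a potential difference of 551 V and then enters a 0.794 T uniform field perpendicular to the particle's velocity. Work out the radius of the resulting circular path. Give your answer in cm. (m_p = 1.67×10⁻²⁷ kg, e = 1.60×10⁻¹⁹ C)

r ≈ 0.427 cm

The kinetic energy gained is K = qV = (1×1.60×10^-19)(551) = 8.82×10^-17 J.
v = √(2K/m) = 3.25×10^5 m/s.
r = mv/(qB) = (1.67×10^-27)(3.25×10^5) / [(1×1.60×10^-19)(0.794)] = 4.27×10^-3 m.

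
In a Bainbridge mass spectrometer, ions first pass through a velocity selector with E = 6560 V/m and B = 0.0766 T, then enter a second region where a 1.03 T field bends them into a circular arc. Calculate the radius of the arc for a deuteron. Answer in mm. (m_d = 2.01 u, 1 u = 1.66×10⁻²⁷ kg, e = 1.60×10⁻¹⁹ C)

The selector passes v = E/B = 6560/0.0766 = 8.56×10^4 m/s.
In the deflection region, r = mv/(qB₂) = (3.34×10^-27)(8.56×10^4) / [(1×1.60×10^-19)(1.03)] = 1.73×10^-3 m.

r ≈ 1.73 mm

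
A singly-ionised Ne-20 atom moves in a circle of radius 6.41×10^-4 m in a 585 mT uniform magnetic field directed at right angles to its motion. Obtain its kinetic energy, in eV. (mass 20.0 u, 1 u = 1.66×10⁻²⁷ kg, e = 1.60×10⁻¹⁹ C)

K ≈ 0.339 eV

v = qBr/m = (1×1.60×10^-19)(0.585)(6.41×10^-4) / (3.32×10^-26) = 1810 m/s.
K = ½mv² = 0.5·(3.32×10^-26)·(1810)² = 5.42×10^-20 J = 0.339 eV.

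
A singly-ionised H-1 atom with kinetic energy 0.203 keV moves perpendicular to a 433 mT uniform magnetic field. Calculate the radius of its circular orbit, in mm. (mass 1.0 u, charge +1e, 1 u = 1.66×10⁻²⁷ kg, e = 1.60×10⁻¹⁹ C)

Convert the energy: K = 0.203 keV = 3.25×10^-17 J.
v = √(2K/m) = √(2·3.25×10^-17/1.66×10^-27) = 1.98×10^5 m/s.
r = mv/(qB) = (1.66×10^-27)(1.98×10^5) / [(1×1.60×10^-19)(0.433)] = 4.74×10^-3 m.

r ≈ 4.74 mm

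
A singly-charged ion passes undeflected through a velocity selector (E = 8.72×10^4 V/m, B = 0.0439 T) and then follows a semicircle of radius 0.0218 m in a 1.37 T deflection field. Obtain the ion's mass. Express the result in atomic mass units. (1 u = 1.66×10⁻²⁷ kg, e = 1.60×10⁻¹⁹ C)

m ≈ 1.45 u

v = E/B₁ = 1.99×10^6 m/s.
From r = mv/(qB₂), m = qB₂r/v = (1×1.60×10^-19)(1.37)(0.0218) / (1.99×10^6) = 2.41×10^-27 kg.
In atomic mass units: m = 2.41×10^-27 / 1.66×10^-27 = 1.45 u.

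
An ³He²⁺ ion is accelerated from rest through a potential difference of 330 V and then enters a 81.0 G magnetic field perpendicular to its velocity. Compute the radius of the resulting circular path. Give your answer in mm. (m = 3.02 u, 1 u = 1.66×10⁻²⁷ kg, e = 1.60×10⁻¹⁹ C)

r ≈ 397 mm

The kinetic energy gained is K = qV = (2×1.60×10^-19)(330) = 1.06×10^-16 J.
v = √(2K/m) = 2.05×10^5 m/s.
r = mv/(qB) = (5.01×10^-27)(2.05×10^5) / [(2×1.60×10^-19)(8.10×10^-3)] = 0.397 m.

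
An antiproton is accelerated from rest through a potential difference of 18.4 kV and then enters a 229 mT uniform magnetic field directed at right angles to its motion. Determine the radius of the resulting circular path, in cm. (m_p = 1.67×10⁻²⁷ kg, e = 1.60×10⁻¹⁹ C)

r ≈ 8.56 cm

The kinetic energy gained is K = qV = (1×1.60×10^-19)(1.84×10^4) = 2.94×10^-15 J.
v = √(2K/m) = 1.88×10^6 m/s.
r = mv/(qB) = (1.67×10^-27)(1.88×10^6) / [(1×1.60×10^-19)(0.229)] = 0.0856 m.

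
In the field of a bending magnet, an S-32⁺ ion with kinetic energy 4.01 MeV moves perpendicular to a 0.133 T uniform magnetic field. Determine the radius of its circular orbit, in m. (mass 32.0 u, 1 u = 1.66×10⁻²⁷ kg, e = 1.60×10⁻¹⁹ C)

r ≈ 12.3 m

Convert the energy: K = 4.01 MeV = 6.42×10^-13 J.
v = √(2K/m) = √(2·6.42×10^-13/5.31×10^-26) = 4.91×10^6 m/s.
r = mv/(qB) = (5.31×10^-26)(4.91×10^6) / [(1×1.60×10^-19)(0.133)] = 12.3 m.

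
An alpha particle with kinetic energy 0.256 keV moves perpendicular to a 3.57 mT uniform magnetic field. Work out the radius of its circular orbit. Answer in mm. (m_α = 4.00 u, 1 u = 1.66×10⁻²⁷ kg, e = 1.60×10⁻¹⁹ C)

Convert the energy: K = 0.256 keV = 4.10×10^-17 J.
v = √(2K/m) = √(2·4.10×10^-17/6.64×10^-27) = 1.11×10^5 m/s.
r = mv/(qB) = (6.64×10^-27)(1.11×10^5) / [(2×1.60×10^-19)(3.57×10^-3)] = 0.646 m.

r ≈ 646 mm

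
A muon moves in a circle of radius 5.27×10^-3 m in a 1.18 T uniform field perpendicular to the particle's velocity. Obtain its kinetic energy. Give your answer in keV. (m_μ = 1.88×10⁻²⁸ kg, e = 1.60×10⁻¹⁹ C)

v = qBr/m = (1×1.60×10^-19)(1.18)(5.27×10^-3) / (1.88×10^-28) = 5.29×10^6 m/s.
K = ½mv² = 0.5·(1.88×10^-28)·(5.29×10^6)² = 2.63×10^-15 J = 16.5 keV.

K ≈ 16.5 keV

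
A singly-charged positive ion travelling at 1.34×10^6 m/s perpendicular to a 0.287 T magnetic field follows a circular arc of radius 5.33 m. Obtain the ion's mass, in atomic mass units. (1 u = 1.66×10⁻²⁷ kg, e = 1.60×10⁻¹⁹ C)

m ≈ 110 u

qvB = mv²/r ⇒ m = qBr/v.
m = (1×1.60×10^-19)(0.287)(5.33) / (1.34×10^6) = 1.83×10^-25 kg = 110 u.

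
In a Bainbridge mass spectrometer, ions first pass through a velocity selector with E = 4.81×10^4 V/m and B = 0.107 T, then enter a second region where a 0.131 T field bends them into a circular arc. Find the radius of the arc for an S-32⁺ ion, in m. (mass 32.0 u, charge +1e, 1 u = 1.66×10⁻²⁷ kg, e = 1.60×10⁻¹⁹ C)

r ≈ 1.14 m

The selector passes v = E/B = 4.81×10^4/0.107 = 4.50×10^5 m/s.
In the deflection region, r = mv/(qB₂) = (5.31×10^-26)(4.50×10^5) / [(1×1.60×10^-19)(0.131)] = 1.14 m.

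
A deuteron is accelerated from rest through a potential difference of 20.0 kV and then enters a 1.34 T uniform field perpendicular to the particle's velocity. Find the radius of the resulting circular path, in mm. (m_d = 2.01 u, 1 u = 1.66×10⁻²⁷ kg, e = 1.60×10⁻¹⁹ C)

r ≈ 21.6 mm

The kinetic energy gained is K = qV = (1×1.60×10^-19)(2.00×10^4) = 3.20×10^-15 J.
v = √(2K/m) = 1.38×10^6 m/s.
r = mv/(qB) = (3.34×10^-27)(1.38×10^6) / [(1×1.60×10^-19)(1.34)] = 0.0216 m.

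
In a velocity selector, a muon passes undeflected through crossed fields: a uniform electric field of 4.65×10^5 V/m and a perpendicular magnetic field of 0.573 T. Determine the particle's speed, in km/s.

For zero net force, qE = qvB, so v = E/B.
v = (4.65×10^5) / (0.573) = 8.12×10^5 m/s.

v ≈ 812 km/s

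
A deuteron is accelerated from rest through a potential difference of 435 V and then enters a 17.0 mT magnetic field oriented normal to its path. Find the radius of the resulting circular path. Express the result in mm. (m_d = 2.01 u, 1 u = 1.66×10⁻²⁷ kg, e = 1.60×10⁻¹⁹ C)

r ≈ 251 mm

The kinetic energy gained is K = qV = (1×1.60×10^-19)(435) = 6.96×10^-17 J.
v = √(2K/m) = 2.04×10^5 m/s.
r = mv/(qB) = (3.34×10^-27)(2.04×10^5) / [(1×1.60×10^-19)(0.0170)] = 0.251 m.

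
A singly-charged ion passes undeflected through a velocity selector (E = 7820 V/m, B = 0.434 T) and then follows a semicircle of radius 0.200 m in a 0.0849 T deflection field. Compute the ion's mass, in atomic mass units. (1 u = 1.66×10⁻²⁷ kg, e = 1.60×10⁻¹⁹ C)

v = E/B₁ = 1.80×10^4 m/s.
From r = mv/(qB₂), m = qB₂r/v = (1×1.60×10^-19)(0.0849)(0.200) / (1.80×10^4) = 1.51×10^-25 kg.
In atomic mass units: m = 1.51×10^-25 / 1.66×10^-27 = 90.8 u.

m ≈ 90.8 u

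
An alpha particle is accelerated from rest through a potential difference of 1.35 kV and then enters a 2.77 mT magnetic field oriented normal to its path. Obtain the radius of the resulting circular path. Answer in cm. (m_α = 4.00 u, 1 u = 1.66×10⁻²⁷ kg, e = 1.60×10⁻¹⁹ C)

The kinetic energy gained is K = qV = (2×1.60×10^-19)(1350) = 4.32×10^-16 J.
v = √(2K/m) = 3.61×10^5 m/s.
r = mv/(qB) = (6.64×10^-27)(3.61×10^5) / [(2×1.60×10^-19)(2.77×10^-3)] = 2.70 m.

r ≈ 270 cm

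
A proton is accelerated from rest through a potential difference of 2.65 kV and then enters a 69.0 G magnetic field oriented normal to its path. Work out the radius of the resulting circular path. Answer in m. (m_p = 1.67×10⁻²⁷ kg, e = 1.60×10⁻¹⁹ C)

The kinetic energy gained is K = qV = (1×1.60×10^-19)(2650) = 4.24×10^-16 J.
v = √(2K/m) = 7.13×10^5 m/s.
r = mv/(qB) = (1.67×10^-27)(7.13×10^5) / [(1×1.60×10^-19)(6.90×10^-3)] = 1.08 m.

r ≈ 1.08 m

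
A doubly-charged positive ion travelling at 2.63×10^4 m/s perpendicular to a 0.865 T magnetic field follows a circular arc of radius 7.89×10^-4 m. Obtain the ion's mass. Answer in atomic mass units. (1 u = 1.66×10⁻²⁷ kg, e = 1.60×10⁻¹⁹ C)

m ≈ 5.00 u

qvB = mv²/r ⇒ m = qBr/v.
m = (2×1.60×10^-19)(0.865)(7.89×10^-4) / (2.63×10^4) = 8.30×10^-27 kg = 5.00 u.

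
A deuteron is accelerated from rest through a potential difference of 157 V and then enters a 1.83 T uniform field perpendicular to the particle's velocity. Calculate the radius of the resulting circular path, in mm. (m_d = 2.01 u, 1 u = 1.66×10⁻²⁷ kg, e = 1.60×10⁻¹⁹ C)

The kinetic energy gained is K = qV = (1×1.60×10^-19)(157) = 2.51×10^-17 J.
v = √(2K/m) = 1.23×10^5 m/s.
r = mv/(qB) = (3.34×10^-27)(1.23×10^5) / [(1×1.60×10^-19)(1.83)] = 1.40×10^-3 m.

r ≈ 1.40 mm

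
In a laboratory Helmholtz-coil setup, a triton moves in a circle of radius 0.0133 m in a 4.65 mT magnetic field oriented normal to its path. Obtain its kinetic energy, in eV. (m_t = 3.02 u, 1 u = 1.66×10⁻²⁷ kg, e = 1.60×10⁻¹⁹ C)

K ≈ 0.0610 eV

v = qBr/m = (1×1.60×10^-19)(4.65×10^-3)(0.0133) / (5.01×10^-27) = 1970 m/s.
K = ½mv² = 0.5·(5.01×10^-27)·(1970)² = 9.77×10^-21 J = 0.0610 eV.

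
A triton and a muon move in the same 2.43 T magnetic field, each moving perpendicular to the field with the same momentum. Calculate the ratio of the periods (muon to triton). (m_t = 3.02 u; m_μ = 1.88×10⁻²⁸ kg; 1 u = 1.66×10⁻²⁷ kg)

ratio ≈ 0.0375

T = 2πm/(qB) is independent of speed, so T₂/T₁ = (m₂/q₂)/(m₁/q₁).
T_{muon}/T_{triton} = (1.88×10^-28/1e) / (5.01×10^-27/1e) = 0.0375.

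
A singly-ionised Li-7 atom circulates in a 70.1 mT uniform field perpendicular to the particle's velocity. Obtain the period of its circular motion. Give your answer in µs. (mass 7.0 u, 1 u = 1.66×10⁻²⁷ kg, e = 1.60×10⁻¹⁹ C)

The cyclotron period is independent of speed: T = 2πm/(qB).
T = 2π(1.16×10^-26) / [(1×1.60×10^-19)(0.0701)] = 6.51×10^-6 s.

T ≈ 6.51 µs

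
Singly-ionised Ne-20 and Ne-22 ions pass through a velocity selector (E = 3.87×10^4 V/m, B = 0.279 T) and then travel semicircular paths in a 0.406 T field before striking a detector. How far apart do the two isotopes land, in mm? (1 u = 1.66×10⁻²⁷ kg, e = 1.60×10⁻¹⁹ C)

Both emerge at v = E/B₁ = 1.39×10^5 m/s.
r = mv/(qB₂), so r₁ = 0.07089 m and r₂ = 0.07798 m, giving Δr = 7.09×10^-3 m.
After a semicircle each ion lands a diameter 2r from the entry slit, so the separation is 2Δr = 0.0142 m.

Δd ≈ 14.2 mm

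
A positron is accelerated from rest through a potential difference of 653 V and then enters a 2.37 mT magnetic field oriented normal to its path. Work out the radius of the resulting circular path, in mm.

The kinetic energy gained is K = qV = (1×1.60×10^-19)(653) = 1.04×10^-16 J.
v = √(2K/m) = 1.51×10^7 m/s.
r = mv/(qB) = (9.11×10^-31)(1.51×10^7) / [(1×1.60×10^-19)(2.37×10^-3)] = 0.0364 m.

r ≈ 36.4 mm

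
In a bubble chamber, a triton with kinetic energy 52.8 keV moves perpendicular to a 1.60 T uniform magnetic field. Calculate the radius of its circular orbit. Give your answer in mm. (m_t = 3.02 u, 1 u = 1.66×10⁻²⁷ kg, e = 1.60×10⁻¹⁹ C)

r ≈ 36.0 mm

Convert the energy: K = 52.8 keV = 8.45×10^-15 J.
v = √(2K/m) = √(2·8.45×10^-15/5.01×10^-27) = 1.84×10^6 m/s.
r = mv/(qB) = (5.01×10^-27)(1.84×10^6) / [(1×1.60×10^-19)(1.60)] = 0.0360 m.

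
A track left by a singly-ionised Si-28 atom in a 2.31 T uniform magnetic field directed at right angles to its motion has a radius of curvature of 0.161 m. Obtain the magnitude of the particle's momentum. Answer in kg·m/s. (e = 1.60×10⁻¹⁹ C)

Since qvB = mv²/r, the momentum p = mv = qBr.
p = (1×1.60×10^-19)(2.31)(0.161) = 5.95×10^-20 kg·m/s.

p ≈ 5.95×10^-20 kg·m/s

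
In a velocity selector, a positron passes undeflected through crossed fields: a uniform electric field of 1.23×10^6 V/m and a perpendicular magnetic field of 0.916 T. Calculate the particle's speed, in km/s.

For zero net force, qE = qvB, so v = E/B.
v = (1.23×10^6) / (0.916) = 1.34×10^6 m/s.

v ≈ 1340 km/s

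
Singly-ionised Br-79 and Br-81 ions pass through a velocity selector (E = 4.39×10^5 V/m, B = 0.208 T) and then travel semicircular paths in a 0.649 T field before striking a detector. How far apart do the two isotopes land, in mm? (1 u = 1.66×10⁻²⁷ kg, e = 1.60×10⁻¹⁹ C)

Both emerge at v = E/B₁ = 2.11×10^6 m/s.
r = mv/(qB₂), so r₁ = 2.6655 m and r₂ = 2.7329 m, giving Δr = 0.0675 m.
After a semicircle each ion lands a diameter 2r from the entry slit, so the separation is 2Δr = 0.135 m.

Δd ≈ 135 mm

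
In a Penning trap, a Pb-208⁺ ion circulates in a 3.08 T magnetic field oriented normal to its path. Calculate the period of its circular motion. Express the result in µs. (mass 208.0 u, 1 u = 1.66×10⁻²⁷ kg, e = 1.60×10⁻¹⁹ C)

The cyclotron period is independent of speed: T = 2πm/(qB).
T = 2π(3.45×10^-25) / [(1×1.60×10^-19)(3.08)] = 4.40×10^-6 s.

T ≈ 4.40 µs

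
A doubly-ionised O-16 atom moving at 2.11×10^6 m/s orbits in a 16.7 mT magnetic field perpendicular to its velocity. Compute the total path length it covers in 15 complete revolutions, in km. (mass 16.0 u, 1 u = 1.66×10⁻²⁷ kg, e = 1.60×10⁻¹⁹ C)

r = mv/(qB) = 10.5 m, so one revolution covers 2πr = 65.9 m.
In 15 revolutions: L = 15·2πr = 988 m.

L ≈ 0.988 km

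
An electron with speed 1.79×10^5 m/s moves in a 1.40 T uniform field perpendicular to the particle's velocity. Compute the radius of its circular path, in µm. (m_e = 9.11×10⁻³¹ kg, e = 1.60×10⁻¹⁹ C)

The magnetic force provides the centripetal force: qvB = mv²/r, so r = mv/(qB).
r = (9.11×10^-31 kg)(1.79×10^5 m/s) / [(1×1.60×10^-19 C)(1.40 T)] = 7.28×10^-7 m.

r ≈ 0.728 µm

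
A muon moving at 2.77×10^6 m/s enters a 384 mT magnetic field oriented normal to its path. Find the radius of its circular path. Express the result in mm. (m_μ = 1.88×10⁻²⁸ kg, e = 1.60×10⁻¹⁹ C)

The magnetic force provides the centripetal force: qvB = mv²/r, so r = mv/(qB).
r = (1.88×10^-28 kg)(2.77×10^6 m/s) / [(1×1.60×10^-19 C)(0.384 T)] = 8.48×10^-3 m.

r ≈ 8.48 mm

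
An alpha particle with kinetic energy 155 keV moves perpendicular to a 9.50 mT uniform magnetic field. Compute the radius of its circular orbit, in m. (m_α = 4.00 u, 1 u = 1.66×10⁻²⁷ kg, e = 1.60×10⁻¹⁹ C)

Convert the energy: K = 155 keV = 2.48×10^-14 J.
v = √(2K/m) = √(2·2.48×10^-14/6.64×10^-27) = 2.73×10^6 m/s.
r = mv/(qB) = (6.64×10^-27)(2.73×10^6) / [(2×1.60×10^-19)(9.50×10^-3)] = 5.97 m.

r ≈ 5.97 m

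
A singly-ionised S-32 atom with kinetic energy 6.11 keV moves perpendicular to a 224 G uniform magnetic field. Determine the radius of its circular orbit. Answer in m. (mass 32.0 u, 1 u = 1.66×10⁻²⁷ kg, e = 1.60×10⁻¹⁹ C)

r ≈ 2.84 m

Convert the energy: K = 6.11 keV = 9.78×10^-16 J.
v = √(2K/m) = √(2·9.78×10^-16/5.31×10^-26) = 1.92×10^5 m/s.
r = mv/(qB) = (5.31×10^-26)(1.92×10^5) / [(1×1.60×10^-19)(0.0224)] = 2.84 m.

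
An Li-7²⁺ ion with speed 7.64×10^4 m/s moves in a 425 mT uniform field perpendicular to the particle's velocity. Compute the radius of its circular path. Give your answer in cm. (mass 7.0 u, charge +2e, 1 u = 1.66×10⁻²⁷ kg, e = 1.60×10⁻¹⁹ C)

r ≈ 0.653 cm

The magnetic force provides the centripetal force: qvB = mv²/r, so r = mv/(qB).
r = (1.16×10^-26 kg)(7.64×10^4 m/s) / [(2×1.60×10^-19 C)(0.425 T)] = 6.53×10^-3 m.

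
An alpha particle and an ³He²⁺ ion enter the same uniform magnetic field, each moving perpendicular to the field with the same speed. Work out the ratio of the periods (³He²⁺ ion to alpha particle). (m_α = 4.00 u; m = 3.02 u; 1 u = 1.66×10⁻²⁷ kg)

ratio ≈ 0.755

T = 2πm/(qB) is independent of speed, so T₂/T₁ = (m₂/q₂)/(m₁/q₁).
T_{³He²⁺ ion}/T_{alpha particle} = (5.01×10^-27/2e) / (6.64×10^-27/2e) = 0.755.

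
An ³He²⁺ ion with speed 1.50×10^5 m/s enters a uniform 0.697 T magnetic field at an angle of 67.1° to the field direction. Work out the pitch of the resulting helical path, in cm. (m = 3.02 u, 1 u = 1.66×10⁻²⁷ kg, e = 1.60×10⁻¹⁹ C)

pitch ≈ 0.824 cm

The velocity component along B is v∥ = v cos67.1° = 5.84×10^4 m/s.
The cyclotron period T = 2πm/(qB) = 1.41×10^-7 s is set by m, q, B alone.
Pitch = v∥·T = (5.84×10^4)(1.41×10^-7) = 8.24×10^-3 m.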